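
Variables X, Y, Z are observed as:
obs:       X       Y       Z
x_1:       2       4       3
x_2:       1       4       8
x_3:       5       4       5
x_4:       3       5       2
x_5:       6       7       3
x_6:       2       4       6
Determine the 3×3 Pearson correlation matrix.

Step 1 — column means:
  mean(X) = (2 + 1 + 5 + 3 + 6 + 2) / 6 = 19/6 = 3.1667
  mean(Y) = (4 + 4 + 4 + 5 + 7 + 4) / 6 = 28/6 = 4.6667
  mean(Z) = (3 + 8 + 5 + 2 + 3 + 6) / 6 = 27/6 = 4.5

Step 2 — sample variances and covariances s[i,j] = (1/(n-1)) · Σ_k (x_{k,i} - mean_i) · (x_{k,j} - mean_j), with n-1 = 5:
  s[X,X] = ((-1.1667)·(-1.1667) + (-2.1667)·(-2.1667) + (1.8333)·(1.8333) + (-0.1667)·(-0.1667) + (2.8333)·(2.8333) + (-1.1667)·(-1.1667)) / 5 = 18.8333/5 = 3.7667
  s[X,Y] = ((-1.1667)·(-0.6667) + (-2.1667)·(-0.6667) + (1.8333)·(-0.6667) + (-0.1667)·(0.3333) + (2.8333)·(2.3333) + (-1.1667)·(-0.6667)) / 5 = 8.3333/5 = 1.6667
  s[X,Z] = ((-1.1667)·(-1.5) + (-2.1667)·(3.5) + (1.8333)·(0.5) + (-0.1667)·(-2.5) + (2.8333)·(-1.5) + (-1.1667)·(1.5)) / 5 = -10.5/5 = -2.1
  s[Y,Y] = ((-0.6667)·(-0.6667) + (-0.6667)·(-0.6667) + (-0.6667)·(-0.6667) + (0.3333)·(0.3333) + (2.3333)·(2.3333) + (-0.6667)·(-0.6667)) / 5 = 7.3333/5 = 1.4667
  s[Y,Z] = ((-0.6667)·(-1.5) + (-0.6667)·(3.5) + (-0.6667)·(0.5) + (0.3333)·(-2.5) + (2.3333)·(-1.5) + (-0.6667)·(1.5)) / 5 = -7/5 = -1.4
  s[Z,Z] = ((-1.5)·(-1.5) + (3.5)·(3.5) + (0.5)·(0.5) + (-2.5)·(-2.5) + (-1.5)·(-1.5) + (1.5)·(1.5)) / 5 = 25.5/5 = 5.1
  Sample standard deviations s_i = √(s[i,i]):
  s(X) = √(3.7667) = 1.9408
  s(Y) = √(1.4667) = 1.2111
  s(Z) = √(5.1) = 2.2583

Step 3 — r_{ij} = s_{ij} / (s_i · s_j):
  r[X,X] = 1 (diagonal).
  r[X,Y] = 1.6667 / (1.9408 · 1.2111) = 1.6667 / 2.3504 = 0.7091
  r[X,Z] = -2.1 / (1.9408 · 2.2583) = -2.1 / 4.3829 = -0.4791
  r[Y,Y] = 1 (diagonal).
  r[Y,Z] = -1.4 / (1.2111 · 2.2583) = -1.4 / 2.735 = -0.5119
  r[Z,Z] = 1 (diagonal).

R is symmetric with unit diagonal. Assembling:

R = [[1, 0.7091, -0.4791],
 [0.7091, 1, -0.5119],
 [-0.4791, -0.5119, 1]]


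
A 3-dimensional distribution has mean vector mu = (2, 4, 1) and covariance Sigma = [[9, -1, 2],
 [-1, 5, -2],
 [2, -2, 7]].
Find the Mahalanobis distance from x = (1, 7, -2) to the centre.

Step 1 — centre the observation: (x - mu) = (-1, 3, -3).

Step 2 — invert Sigma (cofactor / det for 3×3, or solve directly):
  Sigma^{-1} = [[0.1192, 0.0115, -0.0308],
 [0.0115, 0.2269, 0.0615],
 [-0.0308, 0.0615, 0.1692]].

Step 3 — form the quadratic (x - mu)^T · Sigma^{-1} · (x - mu):
  Sigma^{-1} · (x - mu) = (0.0077, 0.4846, -0.2923).
  (x - mu)^T · [Sigma^{-1} · (x - mu)] = (-1)·(0.0077) + (3)·(0.4846) + (-3)·(-0.2923) = 2.3231.

Step 4 — take square root: d = √(2.3231) ≈ 1.5242.

d(x, mu) = √(2.3231) ≈ 1.5242


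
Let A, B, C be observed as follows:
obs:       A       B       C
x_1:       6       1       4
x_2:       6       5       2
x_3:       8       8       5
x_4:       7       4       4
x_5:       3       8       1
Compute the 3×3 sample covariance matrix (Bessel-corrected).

Step 1 — column means:
  mean(A) = (6 + 6 + 8 + 7 + 3) / 5 = 30/5 = 6
  mean(B) = (1 + 5 + 8 + 4 + 8) / 5 = 26/5 = 5.2
  mean(C) = (4 + 2 + 5 + 4 + 1) / 5 = 16/5 = 3.2

Step 2 — sample covariance S[i,j] = (1/(n-1)) · Σ_k (x_{k,i} - mean_i) · (x_{k,j} - mean_j), with n-1 = 4.
  S[A,A] = ((0)·(0) + (0)·(0) + (2)·(2) + (1)·(1) + (-3)·(-3)) / 4 = 14/4 = 3.5
  S[A,B] = ((0)·(-4.2) + (0)·(-0.2) + (2)·(2.8) + (1)·(-1.2) + (-3)·(2.8)) / 4 = -4/4 = -1
  S[A,C] = ((0)·(0.8) + (0)·(-1.2) + (2)·(1.8) + (1)·(0.8) + (-3)·(-2.2)) / 4 = 11/4 = 2.75
  S[B,B] = ((-4.2)·(-4.2) + (-0.2)·(-0.2) + (2.8)·(2.8) + (-1.2)·(-1.2) + (2.8)·(2.8)) / 4 = 34.8/4 = 8.7
  S[B,C] = ((-4.2)·(0.8) + (-0.2)·(-1.2) + (2.8)·(1.8) + (-1.2)·(0.8) + (2.8)·(-2.2)) / 4 = -5.2/4 = -1.3
  S[C,C] = ((0.8)·(0.8) + (-1.2)·(-1.2) + (1.8)·(1.8) + (0.8)·(0.8) + (-2.2)·(-2.2)) / 4 = 10.8/4 = 2.7

S is symmetric (S[j,i] = S[i,j]). Assembling:

S = [[3.5, -1, 2.75],
 [-1, 8.7, -1.3],
 [2.75, -1.3, 2.7]]


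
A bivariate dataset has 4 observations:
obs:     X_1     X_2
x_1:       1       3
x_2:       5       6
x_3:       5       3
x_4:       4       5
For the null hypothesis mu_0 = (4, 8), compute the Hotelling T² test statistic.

Step 1 — sample mean vector:
  mean(X_1) = (1 + 5 + 5 + 4) / 4 = 15/4 = 3.75
  mean(X_2) = (3 + 6 + 3 + 5) / 4 = 17/4 = 4.25
  x̄ = (3.75, 4.25),  deviation x̄ - mu_0 = (3.75, 4.25) - (4, 8) = (-0.25, -3.75).

Step 2 — sample covariance matrix, S[i,j] = (1/(n-1)) · Σ_k (x_{k,i} - mean_i) · (x_{k,j} - mean_j), divisor n-1 = 3:
  S[X_1,X_1] = ((-2.75)·(-2.75) + (1.25)·(1.25) + (1.25)·(1.25) + (0.25)·(0.25)) / 3 = 10.75/3 = 3.5833
  S[X_1,X_2] = ((-2.75)·(-1.25) + (1.25)·(1.75) + (1.25)·(-1.25) + (0.25)·(0.75)) / 3 = 4.25/3 = 1.4167
  S[X_2,X_2] = ((-1.25)·(-1.25) + (1.75)·(1.75) + (-1.25)·(-1.25) + (0.75)·(0.75)) / 3 = 6.75/3 = 2.25
  S = [[3.5833, 1.4167],
 [1.4167, 2.25]].

Step 3 — invert S. det(S) = 3.5833·2.25 - (1.4167)² = 6.0556.
  S^{-1} = (1/det) · [[d, -b], [-b, a]] = [[0.3716, -0.2339],
 [-0.2339, 0.5917]].

Step 4 — quadratic form (x̄ - mu_0)^T · S^{-1} · (x̄ - mu_0):
  S^{-1} · (x̄ - mu_0) = (0.7844, -2.1606),
  (x̄ - mu_0)^T · [...] = (-0.25)·(0.7844) + (-3.75)·(-2.1606) = 7.906.

Step 5 — scale by n: T² = 4 · 7.906 = 31.6239.

T² ≈ 31.6239


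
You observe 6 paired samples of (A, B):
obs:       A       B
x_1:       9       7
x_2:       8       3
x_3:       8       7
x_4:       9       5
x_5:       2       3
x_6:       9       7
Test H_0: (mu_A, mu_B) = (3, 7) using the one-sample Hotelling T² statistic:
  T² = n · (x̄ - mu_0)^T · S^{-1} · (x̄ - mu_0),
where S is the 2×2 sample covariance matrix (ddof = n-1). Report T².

Step 1 — sample mean vector:
  mean(A) = (9 + 8 + 8 + 9 + 2 + 9) / 6 = 45/6 = 7.5
  mean(B) = (7 + 3 + 7 + 5 + 3 + 7) / 6 = 32/6 = 5.3333
  x̄ = (7.5, 5.3333),  deviation x̄ - mu_0 = (7.5, 5.3333) - (3, 7) = (4.5, -1.6667).

Step 2 — sample covariance matrix, S[i,j] = (1/(n-1)) · Σ_k (x_{k,i} - mean_i) · (x_{k,j} - mean_j), divisor n-1 = 5:
  S[A,A] = ((1.5)·(1.5) + (0.5)·(0.5) + (0.5)·(0.5) + (1.5)·(1.5) + (-5.5)·(-5.5) + (1.5)·(1.5)) / 5 = 37.5/5 = 7.5
  S[A,B] = ((1.5)·(1.6667) + (0.5)·(-2.3333) + (0.5)·(1.6667) + (1.5)·(-0.3333) + (-5.5)·(-2.3333) + (1.5)·(1.6667)) / 5 = 17/5 = 3.4
  S[B,B] = ((1.6667)·(1.6667) + (-2.3333)·(-2.3333) + (1.6667)·(1.6667) + (-0.3333)·(-0.3333) + (-2.3333)·(-2.3333) + (1.6667)·(1.6667)) / 5 = 19.3333/5 = 3.8667
  S = [[7.5, 3.4],
 [3.4, 3.8667]].

Step 3 — invert S. det(S) = 7.5·3.8667 - (3.4)² = 17.44.
  S^{-1} = (1/det) · [[d, -b], [-b, a]] = [[0.2217, -0.195],
 [-0.195, 0.43]].

Step 4 — quadratic form (x̄ - mu_0)^T · S^{-1} · (x̄ - mu_0):
  S^{-1} · (x̄ - mu_0) = (1.3226, -1.594),
  (x̄ - mu_0)^T · [...] = (4.5)·(1.3226) + (-1.6667)·(-1.594) = 8.6086.

Step 5 — scale by n: T² = 6 · 8.6086 = 51.6514.

T² ≈ 51.6514


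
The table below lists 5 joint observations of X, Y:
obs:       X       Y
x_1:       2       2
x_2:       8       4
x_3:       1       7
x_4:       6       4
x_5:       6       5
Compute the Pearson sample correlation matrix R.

Step 1 — column means:
  mean(X) = (2 + 8 + 1 + 6 + 6) / 5 = 23/5 = 4.6
  mean(Y) = (2 + 4 + 7 + 4 + 5) / 5 = 22/5 = 4.4

Step 2 — sample variances and covariances s[i,j] = (1/(n-1)) · Σ_k (x_{k,i} - mean_i) · (x_{k,j} - mean_j), with n-1 = 4:
  s[X,X] = ((-2.6)·(-2.6) + (3.4)·(3.4) + (-3.6)·(-3.6) + (1.4)·(1.4) + (1.4)·(1.4)) / 4 = 35.2/4 = 8.8
  s[X,Y] = ((-2.6)·(-2.4) + (3.4)·(-0.4) + (-3.6)·(2.6) + (1.4)·(-0.4) + (1.4)·(0.6)) / 4 = -4.2/4 = -1.05
  s[Y,Y] = ((-2.4)·(-2.4) + (-0.4)·(-0.4) + (2.6)·(2.6) + (-0.4)·(-0.4) + (0.6)·(0.6)) / 4 = 13.2/4 = 3.3
  Sample standard deviations s_i = √(s[i,i]):
  s(X) = √(8.8) = 2.9665
  s(Y) = √(3.3) = 1.8166

Step 3 — r_{ij} = s_{ij} / (s_i · s_j):
  r[X,X] = 1 (diagonal).
  r[X,Y] = -1.05 / (2.9665 · 1.8166) = -1.05 / 5.3889 = -0.1948
  r[Y,Y] = 1 (diagonal).

R is symmetric with unit diagonal. Assembling:

R = [[1, -0.1948],
 [-0.1948, 1]]


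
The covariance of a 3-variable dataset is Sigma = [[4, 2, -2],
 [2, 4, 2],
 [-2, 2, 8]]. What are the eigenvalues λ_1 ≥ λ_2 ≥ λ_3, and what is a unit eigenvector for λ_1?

Step 1 — characteristic polynomial p(λ) = det(λI - Sigma) = λ³ - tr·λ² + c_1·λ - det, where tr = trace, c_1 = sum of the principal 2×2 minors, det = det(Sigma):
  tr = 4 + 4 + 8 = 16,
  c_1 = (4·4 - (2)²) + (4·8 - (-2)²) + (4·8 - (2)²) = 12 + 28 + 28 = 68,
  det = 4·(4·8 - (2)²) - (2)·((2)·8 - (2)·(-2)) + (-2)·((2)·(2) - 4·(-2)) = 4·(28) - (2)·(20) + (-2)·(12) = 48.
  So p(λ) = λ³ - 16λ² + 68λ - 48.
Step 2 — look for an integer root (rational root theorem: any rational root is an integer divisor of 48). Testing λ = 6:
  p(6) = 216 - 576 + 408 - 48 = 0  ✓
  Dividing out (λ - 6): p(λ) = (λ - 6)(λ² - 10λ + 8).
Step 3 — remaining eigenvalues from the quadratic λ² - 10λ + 8 = 0:
  Δ = 10² - 4·8 = 100 - 32 = 68,  λ = (10 ± √68)/2 = (10 ± 8.2462)/2 ≈ 9.1231 or 0.8769.
  Sorted: λ_1 = 9.1231,  λ_2 = 6,  λ_3 = 0.8769  (check: sum = 16 = tr ✓).

Step 4 — unit eigenvector for λ_1 ≈ 9.1231: v spans the null space of (Sigma - λ_1 I), whose rows are
  r_1 = (-5.1231, 2, -2),  r_2 = (2, -5.1231, 2),  r_3 = (-2, 2, -1.1231).
  v is orthogonal to every row, so take v ∝ r_1 × r_2 = ((2)·(2) - (-2)·(-5.1231), (-2)·(2) - (-5.1231)·(2), (-5.1231)·(-5.1231) - (2)·(2)) ≈ (-6.2462, 6.2462, 22.2462).
  Rescale (multiply by -1 so the first nonzero entry is positive): u = (6.2462, -6.2462, -22.2462).
  ||u|| = √((6.2462)² + (-6.2462)² + (-22.2462)²) = √(572.9242) ≈ 23.9358,  v_1 = u/||u|| ≈ (0.261, -0.261, -0.9294) (||v_1|| = 1).

λ_1 = 9.1231,  λ_2 = 6,  λ_3 = 0.8769;  v_1 ≈ (0.261, -0.261, -0.9294)


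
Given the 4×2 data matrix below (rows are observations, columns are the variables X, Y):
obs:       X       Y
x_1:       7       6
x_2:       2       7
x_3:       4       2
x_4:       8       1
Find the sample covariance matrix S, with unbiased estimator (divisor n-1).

Step 1 — column means:
  mean(X) = (7 + 2 + 4 + 8) / 4 = 21/4 = 5.25
  mean(Y) = (6 + 7 + 2 + 1) / 4 = 16/4 = 4

Step 2 — sample covariance S[i,j] = (1/(n-1)) · Σ_k (x_{k,i} - mean_i) · (x_{k,j} - mean_j), with n-1 = 3.
  S[X,X] = ((1.75)·(1.75) + (-3.25)·(-3.25) + (-1.25)·(-1.25) + (2.75)·(2.75)) / 3 = 22.75/3 = 7.5833
  S[X,Y] = ((1.75)·(2) + (-3.25)·(3) + (-1.25)·(-2) + (2.75)·(-3)) / 3 = -12/3 = -4
  S[Y,Y] = ((2)·(2) + (3)·(3) + (-2)·(-2) + (-3)·(-3)) / 3 = 26/3 = 8.6667

S is symmetric (S[j,i] = S[i,j]). Assembling:

S = [[7.5833, -4],
 [-4, 8.6667]]


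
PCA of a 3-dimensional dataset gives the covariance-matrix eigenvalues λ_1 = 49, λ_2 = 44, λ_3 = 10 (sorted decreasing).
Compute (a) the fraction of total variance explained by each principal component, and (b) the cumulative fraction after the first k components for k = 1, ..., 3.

Step 1 — total variance = trace(Sigma) = Σ λ_i = 49 + 44 + 10 = 103.

Step 2 — fraction explained by component i = λ_i / Σ λ:
  PC1: 49/103 = 0.4757
  PC2: 44/103 = 0.4272
  PC3: 10/103 = 0.0971

Step 3 — cumulative fraction after k components = (λ_1 + ... + λ_k) / Σ λ:
  k = 1: 49/103 = 0.4757
  k = 2: (49 + 44)/103 = 93/103 = 0.9029
  k = 3: (49 + 44 + 10)/103 = 103/103 = 1

Summary (fraction, with percent):

explained: PC1 0.4757 (47.57%), PC2 0.4272 (42.72%), PC3 0.0971 (9.71%);  cumulative: 0.4757, 0.9029, 1


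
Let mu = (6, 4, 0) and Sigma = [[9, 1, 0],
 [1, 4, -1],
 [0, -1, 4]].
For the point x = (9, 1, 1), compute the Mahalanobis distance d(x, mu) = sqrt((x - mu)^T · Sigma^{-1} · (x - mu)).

Step 1 — centre the observation: (x - mu) = (3, -3, 1).

Step 2 — invert Sigma (cofactor / det for 3×3, or solve directly):
  Sigma^{-1} = [[0.1145, -0.0305, -0.0076],
 [-0.0305, 0.2748, 0.0687],
 [-0.0076, 0.0687, 0.2672]].

Step 3 — form the quadratic (x - mu)^T · Sigma^{-1} · (x - mu):
  Sigma^{-1} · (x - mu) = (0.4275, -0.8473, 0.0382).
  (x - mu)^T · [Sigma^{-1} · (x - mu)] = (3)·(0.4275) + (-3)·(-0.8473) + (1)·(0.0382) = 3.8626.

Step 4 — take square root: d = √(3.8626) ≈ 1.9653.

d(x, mu) = √(3.8626) ≈ 1.9653


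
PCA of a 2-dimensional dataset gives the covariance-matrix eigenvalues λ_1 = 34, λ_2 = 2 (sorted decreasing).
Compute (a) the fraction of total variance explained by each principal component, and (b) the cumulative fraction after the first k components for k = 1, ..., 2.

Step 1 — total variance = trace(Sigma) = Σ λ_i = 34 + 2 = 36.

Step 2 — fraction explained by component i = λ_i / Σ λ:
  PC1: 34/36 = 0.9444
  PC2: 2/36 = 0.0556

Step 3 — cumulative fraction after k components = (λ_1 + ... + λ_k) / Σ λ:
  k = 1: 34/36 = 0.9444
  k = 2: (34 + 2)/36 = 36/36 = 1

Summary (fraction, with percent):

explained: PC1 0.9444 (94.44%), PC2 0.0556 (5.56%);  cumulative: 0.9444, 1


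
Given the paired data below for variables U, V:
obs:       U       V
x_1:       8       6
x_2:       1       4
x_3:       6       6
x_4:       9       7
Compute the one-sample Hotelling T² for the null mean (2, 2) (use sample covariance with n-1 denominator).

Step 1 — sample mean vector:
  mean(U) = (8 + 1 + 6 + 9) / 4 = 24/4 = 6
  mean(V) = (6 + 4 + 6 + 7) / 4 = 23/4 = 5.75
  x̄ = (6, 5.75),  deviation x̄ - mu_0 = (6, 5.75) - (2, 2) = (4, 3.75).

Step 2 — sample covariance matrix, S[i,j] = (1/(n-1)) · Σ_k (x_{k,i} - mean_i) · (x_{k,j} - mean_j), divisor n-1 = 3:
  S[U,U] = ((2)·(2) + (-5)·(-5) + (0)·(0) + (3)·(3)) / 3 = 38/3 = 12.6667
  S[U,V] = ((2)·(0.25) + (-5)·(-1.75) + (0)·(0.25) + (3)·(1.25)) / 3 = 13/3 = 4.3333
  S[V,V] = ((0.25)·(0.25) + (-1.75)·(-1.75) + (0.25)·(0.25) + (1.25)·(1.25)) / 3 = 4.75/3 = 1.5833
  S = [[12.6667, 4.3333],
 [4.3333, 1.5833]].

Step 3 — invert S. det(S) = 12.6667·1.5833 - (4.3333)² = 1.2778.
  S^{-1} = (1/det) · [[d, -b], [-b, a]] = [[1.2391, -3.3913],
 [-3.3913, 9.913]].

Step 4 — quadratic form (x̄ - mu_0)^T · S^{-1} · (x̄ - mu_0):
  S^{-1} · (x̄ - mu_0) = (-7.7609, 23.6087),
  (x̄ - mu_0)^T · [...] = (4)·(-7.7609) + (3.75)·(23.6087) = 57.4891.

Step 5 — scale by n: T² = 4 · 57.4891 = 229.9565.

T² ≈ 229.9565


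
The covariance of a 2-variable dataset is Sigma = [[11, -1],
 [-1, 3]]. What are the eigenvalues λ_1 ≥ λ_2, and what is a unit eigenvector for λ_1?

Step 1 — characteristic polynomial of 2×2 Sigma:
  det(Sigma - λI) = λ² - trace · λ + det = 0.
  trace = 11 + 3 = 14, det = 11·3 - (-1)² = 32.
Step 2 — discriminant:
  Δ = trace² - 4·det = 196 - 128 = 68.
Step 3 — eigenvalues:
  λ = (trace ± √Δ)/2 = (14 ± 8.2462)/2,
  λ_1 = 11.1231,  λ_2 = 2.8769.

Step 4 — unit eigenvector for λ_1: solve (Sigma - λ_1 I)v = 0. First row:
  (11 - 11.1231)·v_x + (-1)·v_y = 0, i.e. (-0.1231)·v_x + (-1)·v_y = 0,
  so v ∝ (b, λ_1 - a) = (-1, 0.1231); multiply by -1 so the first entry is positive: u = (1, -0.1231).
  ||u|| = √((1)² + (-0.1231)²) = √(1.0152) ≈ 1.0075,
  v_1 = u/||u|| ≈ (0.9925, -0.1222) (||v_1|| = 1).

λ_1 = 11.1231,  λ_2 = 2.8769;  v_1 ≈ (0.9925, -0.1222)


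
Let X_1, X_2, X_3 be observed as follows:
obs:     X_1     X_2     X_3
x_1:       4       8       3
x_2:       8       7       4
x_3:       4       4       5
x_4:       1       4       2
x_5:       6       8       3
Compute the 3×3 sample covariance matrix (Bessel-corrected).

Step 1 — column means:
  mean(X_1) = (4 + 8 + 4 + 1 + 6) / 5 = 23/5 = 4.6
  mean(X_2) = (8 + 7 + 4 + 4 + 8) / 5 = 31/5 = 6.2
  mean(X_3) = (3 + 4 + 5 + 2 + 3) / 5 = 17/5 = 3.4

Step 2 — sample covariance S[i,j] = (1/(n-1)) · Σ_k (x_{k,i} - mean_i) · (x_{k,j} - mean_j), with n-1 = 4.
  S[X_1,X_1] = ((-0.6)·(-0.6) + (3.4)·(3.4) + (-0.6)·(-0.6) + (-3.6)·(-3.6) + (1.4)·(1.4)) / 4 = 27.2/4 = 6.8
  S[X_1,X_2] = ((-0.6)·(1.8) + (3.4)·(0.8) + (-0.6)·(-2.2) + (-3.6)·(-2.2) + (1.4)·(1.8)) / 4 = 13.4/4 = 3.35
  S[X_1,X_3] = ((-0.6)·(-0.4) + (3.4)·(0.6) + (-0.6)·(1.6) + (-3.6)·(-1.4) + (1.4)·(-0.4)) / 4 = 5.8/4 = 1.45
  S[X_2,X_2] = ((1.8)·(1.8) + (0.8)·(0.8) + (-2.2)·(-2.2) + (-2.2)·(-2.2) + (1.8)·(1.8)) / 4 = 16.8/4 = 4.2
  S[X_2,X_3] = ((1.8)·(-0.4) + (0.8)·(0.6) + (-2.2)·(1.6) + (-2.2)·(-1.4) + (1.8)·(-0.4)) / 4 = -1.4/4 = -0.35
  S[X_3,X_3] = ((-0.4)·(-0.4) + (0.6)·(0.6) + (1.6)·(1.6) + (-1.4)·(-1.4) + (-0.4)·(-0.4)) / 4 = 5.2/4 = 1.3

S is symmetric (S[j,i] = S[i,j]). Assembling:

S = [[6.8, 3.35, 1.45],
 [3.35, 4.2, -0.35],
 [1.45, -0.35, 1.3]]


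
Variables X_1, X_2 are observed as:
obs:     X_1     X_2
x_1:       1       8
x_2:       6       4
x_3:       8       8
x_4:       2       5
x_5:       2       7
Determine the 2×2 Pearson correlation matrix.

Step 1 — column means:
  mean(X_1) = (1 + 6 + 8 + 2 + 2) / 5 = 19/5 = 3.8
  mean(X_2) = (8 + 4 + 8 + 5 + 7) / 5 = 32/5 = 6.4

Step 2 — sample variances and covariances s[i,j] = (1/(n-1)) · Σ_k (x_{k,i} - mean_i) · (x_{k,j} - mean_j), with n-1 = 4:
  s[X_1,X_1] = ((-2.8)·(-2.8) + (2.2)·(2.2) + (4.2)·(4.2) + (-1.8)·(-1.8) + (-1.8)·(-1.8)) / 4 = 36.8/4 = 9.2
  s[X_1,X_2] = ((-2.8)·(1.6) + (2.2)·(-2.4) + (4.2)·(1.6) + (-1.8)·(-1.4) + (-1.8)·(0.6)) / 4 = -1.6/4 = -0.4
  s[X_2,X_2] = ((1.6)·(1.6) + (-2.4)·(-2.4) + (1.6)·(1.6) + (-1.4)·(-1.4) + (0.6)·(0.6)) / 4 = 13.2/4 = 3.3
  Sample standard deviations s_i = √(s[i,i]):
  s(X_1) = √(9.2) = 3.0332
  s(X_2) = √(3.3) = 1.8166

Step 3 — r_{ij} = s_{ij} / (s_i · s_j):
  r[X_1,X_1] = 1 (diagonal).
  r[X_1,X_2] = -0.4 / (3.0332 · 1.8166) = -0.4 / 5.51 = -0.0726
  r[X_2,X_2] = 1 (diagonal).

R is symmetric with unit diagonal. Assembling:

R = [[1, -0.0726],
 [-0.0726, 1]]


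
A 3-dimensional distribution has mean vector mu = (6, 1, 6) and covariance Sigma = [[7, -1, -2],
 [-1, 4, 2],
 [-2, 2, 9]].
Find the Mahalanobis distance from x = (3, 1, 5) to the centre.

Step 1 — centre the observation: (x - mu) = (-3, 0, -1).

Step 2 — invert Sigma (cofactor / det for 3×3, or solve directly):
  Sigma^{-1} = [[0.1546, 0.0242, 0.029],
 [0.0242, 0.285, -0.058],
 [0.029, -0.058, 0.1304]].

Step 3 — form the quadratic (x - mu)^T · Sigma^{-1} · (x - mu):
  Sigma^{-1} · (x - mu) = (-0.4928, -0.0145, -0.2174).
  (x - mu)^T · [Sigma^{-1} · (x - mu)] = (-3)·(-0.4928) + (0)·(-0.0145) + (-1)·(-0.2174) = 1.6957.

Step 4 — take square root: d = √(1.6957) ≈ 1.3022.

d(x, mu) = √(1.6957) ≈ 1.3022


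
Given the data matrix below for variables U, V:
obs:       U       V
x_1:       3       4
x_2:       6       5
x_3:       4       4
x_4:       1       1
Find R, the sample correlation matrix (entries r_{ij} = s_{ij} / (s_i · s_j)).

Step 1 — column means:
  mean(U) = (3 + 6 + 4 + 1) / 4 = 14/4 = 3.5
  mean(V) = (4 + 5 + 4 + 1) / 4 = 14/4 = 3.5

Step 2 — sample variances and covariances s[i,j] = (1/(n-1)) · Σ_k (x_{k,i} - mean_i) · (x_{k,j} - mean_j), with n-1 = 3:
  s[U,U] = ((-0.5)·(-0.5) + (2.5)·(2.5) + (0.5)·(0.5) + (-2.5)·(-2.5)) / 3 = 13/3 = 4.3333
  s[U,V] = ((-0.5)·(0.5) + (2.5)·(1.5) + (0.5)·(0.5) + (-2.5)·(-2.5)) / 3 = 10/3 = 3.3333
  s[V,V] = ((0.5)·(0.5) + (1.5)·(1.5) + (0.5)·(0.5) + (-2.5)·(-2.5)) / 3 = 9/3 = 3
  Sample standard deviations s_i = √(s[i,i]):
  s(U) = √(4.3333) = 2.0817
  s(V) = √(3) = 1.7321

Step 3 — r_{ij} = s_{ij} / (s_i · s_j):
  r[U,U] = 1 (diagonal).
  r[U,V] = 3.3333 / (2.0817 · 1.7321) = 3.3333 / 3.6056 = 0.9245
  r[V,V] = 1 (diagonal).

R is symmetric with unit diagonal. Assembling:

R = [[1, 0.9245],
 [0.9245, 1]]


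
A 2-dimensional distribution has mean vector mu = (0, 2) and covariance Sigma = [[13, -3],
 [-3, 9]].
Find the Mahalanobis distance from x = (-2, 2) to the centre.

Step 1 — centre the observation: (x - mu) = (-2, 0).

Step 2 — invert Sigma. det(Sigma) = 13·9 - (-3)² = 108.
  Sigma^{-1} = (1/det) · [[d, -b], [-b, a]] = [[0.0833, 0.0278],
 [0.0278, 0.1204]].

Step 3 — form the quadratic (x - mu)^T · Sigma^{-1} · (x - mu):
  Sigma^{-1} · (x - mu) = (-0.1667, -0.0556).
  (x - mu)^T · [Sigma^{-1} · (x - mu)] = (-2)·(-0.1667) + (0)·(-0.0556) = 0.3333.

Step 4 — take square root: d = √(0.3333) ≈ 0.5774.

d(x, mu) = √(0.3333) ≈ 0.5774


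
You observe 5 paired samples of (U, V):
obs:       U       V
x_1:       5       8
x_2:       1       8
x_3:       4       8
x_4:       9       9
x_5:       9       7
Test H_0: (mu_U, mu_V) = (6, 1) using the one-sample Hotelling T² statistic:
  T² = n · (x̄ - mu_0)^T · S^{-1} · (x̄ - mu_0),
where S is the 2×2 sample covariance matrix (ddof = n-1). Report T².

Step 1 — sample mean vector:
  mean(U) = (5 + 1 + 4 + 9 + 9) / 5 = 28/5 = 5.6
  mean(V) = (8 + 8 + 8 + 9 + 7) / 5 = 40/5 = 8
  x̄ = (5.6, 8),  deviation x̄ - mu_0 = (5.6, 8) - (6, 1) = (-0.4, 7).

Step 2 — sample covariance matrix, S[i,j] = (1/(n-1)) · Σ_k (x_{k,i} - mean_i) · (x_{k,j} - mean_j), divisor n-1 = 4:
  S[U,U] = ((-0.6)·(-0.6) + (-4.6)·(-4.6) + (-1.6)·(-1.6) + (3.4)·(3.4) + (3.4)·(3.4)) / 4 = 47.2/4 = 11.8
  S[U,V] = ((-0.6)·(0) + (-4.6)·(0) + (-1.6)·(0) + (3.4)·(1) + (3.4)·(-1)) / 4 = 0/4 = 0
  S[V,V] = ((0)·(0) + (0)·(0) + (0)·(0) + (1)·(1) + (-1)·(-1)) / 4 = 2/4 = 0.5
  S = [[11.8, 0],
 [0, 0.5]].

Step 3 — invert S. det(S) = 11.8·0.5 - (0)² = 5.9.
  S^{-1} = (1/det) · [[d, -b], [-b, a]] = [[0.0847, 0],
 [0, 2]].

Step 4 — quadratic form (x̄ - mu_0)^T · S^{-1} · (x̄ - mu_0):
  S^{-1} · (x̄ - mu_0) = (-0.0339, 14),
  (x̄ - mu_0)^T · [...] = (-0.4)·(-0.0339) + (7)·(14) = 98.0136.

Step 5 — scale by n: T² = 5 · 98.0136 = 490.0678.

T² ≈ 490.0678


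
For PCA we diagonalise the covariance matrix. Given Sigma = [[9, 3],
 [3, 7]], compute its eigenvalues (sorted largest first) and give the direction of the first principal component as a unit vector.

Step 1 — characteristic polynomial of 2×2 Sigma:
  det(Sigma - λI) = λ² - trace · λ + det = 0.
  trace = 9 + 7 = 16, det = 9·7 - (3)² = 54.
Step 2 — discriminant:
  Δ = trace² - 4·det = 256 - 216 = 40.
Step 3 — eigenvalues:
  λ = (trace ± √Δ)/2 = (16 ± 6.3246)/2,
  λ_1 = 11.1623,  λ_2 = 4.8377.

Step 4 — unit eigenvector for λ_1: solve (Sigma - λ_1 I)v = 0. First row:
  (9 - 11.1623)·v_x + (3)·v_y = 0, i.e. (-2.1623)·v_x + (3)·v_y = 0,
  so v ∝ (b, λ_1 - a) = (3, 2.1623) = u.
  ||u|| = √((3)² + (2.1623)²) = √(13.6754) ≈ 3.698,
  v_1 = u/||u|| ≈ (0.8112, 0.5847) (||v_1|| = 1).

λ_1 = 11.1623,  λ_2 = 4.8377;  v_1 ≈ (0.8112, 0.5847)


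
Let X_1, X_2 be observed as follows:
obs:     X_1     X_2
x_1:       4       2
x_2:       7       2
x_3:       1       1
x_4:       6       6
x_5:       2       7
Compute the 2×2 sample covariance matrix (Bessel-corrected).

Step 1 — column means:
  mean(X_1) = (4 + 7 + 1 + 6 + 2) / 5 = 20/5 = 4
  mean(X_2) = (2 + 2 + 1 + 6 + 7) / 5 = 18/5 = 3.6

Step 2 — sample covariance S[i,j] = (1/(n-1)) · Σ_k (x_{k,i} - mean_i) · (x_{k,j} - mean_j), with n-1 = 4.
  S[X_1,X_1] = ((0)·(0) + (3)·(3) + (-3)·(-3) + (2)·(2) + (-2)·(-2)) / 4 = 26/4 = 6.5
  S[X_1,X_2] = ((0)·(-1.6) + (3)·(-1.6) + (-3)·(-2.6) + (2)·(2.4) + (-2)·(3.4)) / 4 = 1/4 = 0.25
  S[X_2,X_2] = ((-1.6)·(-1.6) + (-1.6)·(-1.6) + (-2.6)·(-2.6) + (2.4)·(2.4) + (3.4)·(3.4)) / 4 = 29.2/4 = 7.3

S is symmetric (S[j,i] = S[i,j]). Assembling:

S = [[6.5, 0.25],
 [0.25, 7.3]]


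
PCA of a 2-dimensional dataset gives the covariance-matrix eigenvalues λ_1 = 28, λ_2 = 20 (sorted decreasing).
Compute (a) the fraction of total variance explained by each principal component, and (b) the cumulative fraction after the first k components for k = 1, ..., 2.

Step 1 — total variance = trace(Sigma) = Σ λ_i = 28 + 20 = 48.

Step 2 — fraction explained by component i = λ_i / Σ λ:
  PC1: 28/48 = 0.5833
  PC2: 20/48 = 0.4167

Step 3 — cumulative fraction after k components = (λ_1 + ... + λ_k) / Σ λ:
  k = 1: 28/48 = 0.5833
  k = 2: (28 + 20)/48 = 48/48 = 1

Summary (fraction, with percent):

explained: PC1 0.5833 (58.33%), PC2 0.4167 (41.67%);  cumulative: 0.5833, 1


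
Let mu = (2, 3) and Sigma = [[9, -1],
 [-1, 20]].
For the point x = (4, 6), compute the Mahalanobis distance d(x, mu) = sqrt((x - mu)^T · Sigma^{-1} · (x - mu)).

Step 1 — centre the observation: (x - mu) = (2, 3).

Step 2 — invert Sigma. det(Sigma) = 9·20 - (-1)² = 179.
  Sigma^{-1} = (1/det) · [[d, -b], [-b, a]] = [[0.1117, 0.0056],
 [0.0056, 0.0503]].

Step 3 — form the quadratic (x - mu)^T · Sigma^{-1} · (x - mu):
  Sigma^{-1} · (x - mu) = (0.2402, 0.162).
  (x - mu)^T · [Sigma^{-1} · (x - mu)] = (2)·(0.2402) + (3)·(0.162) = 0.9665.

Step 4 — take square root: d = √(0.9665) ≈ 0.9831.

d(x, mu) = √(0.9665) ≈ 0.9831


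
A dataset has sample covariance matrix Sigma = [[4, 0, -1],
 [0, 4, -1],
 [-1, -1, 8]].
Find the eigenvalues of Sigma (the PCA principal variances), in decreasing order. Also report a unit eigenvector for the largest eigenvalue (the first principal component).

Step 1 — characteristic polynomial p(λ) = det(λI - Sigma) = λ³ - tr·λ² + c_1·λ - det, where tr = trace, c_1 = sum of the principal 2×2 minors, det = det(Sigma):
  tr = 4 + 4 + 8 = 16,
  c_1 = (4·4 - (0)²) + (4·8 - (-1)²) + (4·8 - (-1)²) = 16 + 31 + 31 = 78,
  det = 4·(4·8 - (-1)²) - (0)·((0)·8 - (-1)·(-1)) + (-1)·((0)·(-1) - 4·(-1)) = 4·(31) - (0)·(-1) + (-1)·(4) = 120.
  So p(λ) = λ³ - 16λ² + 78λ - 120.
Step 2 — look for an integer root (rational root theorem: any rational root is an integer divisor of 120). Testing λ = 4:
  p(4) = 64 - 256 + 312 - 120 = 0  ✓
  Dividing out (λ - 4): p(λ) = (λ - 4)(λ² - 12λ + 30).
Step 3 — remaining eigenvalues from the quadratic λ² - 12λ + 30 = 0:
  Δ = 12² - 4·30 = 144 - 120 = 24,  λ = (12 ± √24)/2 = (12 ± 4.899)/2 ≈ 8.4495 or 3.5505.
  Sorted: λ_1 = 8.4495,  λ_2 = 4,  λ_3 = 3.5505  (check: sum = 16 = tr ✓).

Step 4 — unit eigenvector for λ_1 ≈ 8.4495: v spans the null space of (Sigma - λ_1 I), whose rows are
  r_1 = (-4.4495, 0, -1),  r_2 = (0, -4.4495, -1),  r_3 = (-1, -1, -0.4495).
  v is orthogonal to every row, so take v ∝ r_1 × r_2 = ((0)·(-1) - (-1)·(-4.4495), (-1)·(0) - (-4.4495)·(-1), (-4.4495)·(-4.4495) - (0)·(0)) ≈ (-4.4495, -4.4495, 19.798).
  Rescale (multiply by -1 so the first nonzero entry is positive): u = (4.4495, 4.4495, -19.798).
  ||u|| = √((4.4495)² + (4.4495)² + (-19.798)²) = √(431.5551) ≈ 20.7739,  v_1 = u/||u|| ≈ (0.2142, 0.2142, -0.953) (||v_1|| = 1).

λ_1 = 8.4495,  λ_2 = 4,  λ_3 = 3.5505;  v_1 ≈ (0.2142, 0.2142, -0.953)


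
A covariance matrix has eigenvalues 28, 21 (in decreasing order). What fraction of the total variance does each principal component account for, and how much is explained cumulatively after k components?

Step 1 — total variance = trace(Sigma) = Σ λ_i = 28 + 21 = 49.

Step 2 — fraction explained by component i = λ_i / Σ λ:
  PC1: 28/49 = 0.5714
  PC2: 21/49 = 0.4286

Step 3 — cumulative fraction after k components = (λ_1 + ... + λ_k) / Σ λ:
  k = 1: 28/49 = 0.5714
  k = 2: (28 + 21)/49 = 49/49 = 1

Summary (fraction, with percent):

explained: PC1 0.5714 (57.14%), PC2 0.4286 (42.86%);  cumulative: 0.5714, 1


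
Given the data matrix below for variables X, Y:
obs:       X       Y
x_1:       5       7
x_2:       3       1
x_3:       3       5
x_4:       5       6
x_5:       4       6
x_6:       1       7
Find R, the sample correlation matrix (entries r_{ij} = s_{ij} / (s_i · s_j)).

Step 1 — column means:
  mean(X) = (5 + 3 + 3 + 5 + 4 + 1) / 6 = 21/6 = 3.5
  mean(Y) = (7 + 1 + 5 + 6 + 6 + 7) / 6 = 32/6 = 5.3333

Step 2 — sample variances and covariances s[i,j] = (1/(n-1)) · Σ_k (x_{k,i} - mean_i) · (x_{k,j} - mean_j), with n-1 = 5:
  s[X,X] = ((1.5)·(1.5) + (-0.5)·(-0.5) + (-0.5)·(-0.5) + (1.5)·(1.5) + (0.5)·(0.5) + (-2.5)·(-2.5)) / 5 = 11.5/5 = 2.3
  s[X,Y] = ((1.5)·(1.6667) + (-0.5)·(-4.3333) + (-0.5)·(-0.3333) + (1.5)·(0.6667) + (0.5)·(0.6667) + (-2.5)·(1.6667)) / 5 = 2/5 = 0.4
  s[Y,Y] = ((1.6667)·(1.6667) + (-4.3333)·(-4.3333) + (-0.3333)·(-0.3333) + (0.6667)·(0.6667) + (0.6667)·(0.6667) + (1.6667)·(1.6667)) / 5 = 25.3333/5 = 5.0667
  Sample standard deviations s_i = √(s[i,i]):
  s(X) = √(2.3) = 1.5166
  s(Y) = √(5.0667) = 2.2509

Step 3 — r_{ij} = s_{ij} / (s_i · s_j):
  r[X,X] = 1 (diagonal).
  r[X,Y] = 0.4 / (1.5166 · 2.2509) = 0.4 / 3.4137 = 0.1172
  r[Y,Y] = 1 (diagonal).

R is symmetric with unit diagonal. Assembling:

R = [[1, 0.1172],
 [0.1172, 1]]


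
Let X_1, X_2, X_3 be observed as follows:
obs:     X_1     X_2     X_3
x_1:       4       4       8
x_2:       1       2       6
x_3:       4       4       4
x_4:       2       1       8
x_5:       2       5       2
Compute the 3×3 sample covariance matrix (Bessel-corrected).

Step 1 — column means:
  mean(X_1) = (4 + 1 + 4 + 2 + 2) / 5 = 13/5 = 2.6
  mean(X_2) = (4 + 2 + 4 + 1 + 5) / 5 = 16/5 = 3.2
  mean(X_3) = (8 + 6 + 4 + 8 + 2) / 5 = 28/5 = 5.6

Step 2 — sample covariance S[i,j] = (1/(n-1)) · Σ_k (x_{k,i} - mean_i) · (x_{k,j} - mean_j), with n-1 = 4.
  S[X_1,X_1] = ((1.4)·(1.4) + (-1.6)·(-1.6) + (1.4)·(1.4) + (-0.6)·(-0.6) + (-0.6)·(-0.6)) / 4 = 7.2/4 = 1.8
  S[X_1,X_2] = ((1.4)·(0.8) + (-1.6)·(-1.2) + (1.4)·(0.8) + (-0.6)·(-2.2) + (-0.6)·(1.8)) / 4 = 4.4/4 = 1.1
  S[X_1,X_3] = ((1.4)·(2.4) + (-1.6)·(0.4) + (1.4)·(-1.6) + (-0.6)·(2.4) + (-0.6)·(-3.6)) / 4 = 1.2/4 = 0.3
  S[X_2,X_2] = ((0.8)·(0.8) + (-1.2)·(-1.2) + (0.8)·(0.8) + (-2.2)·(-2.2) + (1.8)·(1.8)) / 4 = 10.8/4 = 2.7
  S[X_2,X_3] = ((0.8)·(2.4) + (-1.2)·(0.4) + (0.8)·(-1.6) + (-2.2)·(2.4) + (1.8)·(-3.6)) / 4 = -11.6/4 = -2.9
  S[X_3,X_3] = ((2.4)·(2.4) + (0.4)·(0.4) + (-1.6)·(-1.6) + (2.4)·(2.4) + (-3.6)·(-3.6)) / 4 = 27.2/4 = 6.8

S is symmetric (S[j,i] = S[i,j]). Assembling:

S = [[1.8, 1.1, 0.3],
 [1.1, 2.7, -2.9],
 [0.3, -2.9, 6.8]]


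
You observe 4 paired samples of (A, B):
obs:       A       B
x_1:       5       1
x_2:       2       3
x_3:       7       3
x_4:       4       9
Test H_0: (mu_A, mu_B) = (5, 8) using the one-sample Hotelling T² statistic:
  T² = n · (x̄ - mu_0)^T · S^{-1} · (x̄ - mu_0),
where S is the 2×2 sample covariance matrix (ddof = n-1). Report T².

Step 1 — sample mean vector:
  mean(A) = (5 + 2 + 7 + 4) / 4 = 18/4 = 4.5
  mean(B) = (1 + 3 + 3 + 9) / 4 = 16/4 = 4
  x̄ = (4.5, 4),  deviation x̄ - mu_0 = (4.5, 4) - (5, 8) = (-0.5, -4).

Step 2 — sample covariance matrix, S[i,j] = (1/(n-1)) · Σ_k (x_{k,i} - mean_i) · (x_{k,j} - mean_j), divisor n-1 = 3:
  S[A,A] = ((0.5)·(0.5) + (-2.5)·(-2.5) + (2.5)·(2.5) + (-0.5)·(-0.5)) / 3 = 13/3 = 4.3333
  S[A,B] = ((0.5)·(-3) + (-2.5)·(-1) + (2.5)·(-1) + (-0.5)·(5)) / 3 = -4/3 = -1.3333
  S[B,B] = ((-3)·(-3) + (-1)·(-1) + (-1)·(-1) + (5)·(5)) / 3 = 36/3 = 12
  S = [[4.3333, -1.3333],
 [-1.3333, 12]].

Step 3 — invert S. det(S) = 4.3333·12 - (-1.3333)² = 50.2222.
  S^{-1} = (1/det) · [[d, -b], [-b, a]] = [[0.2389, 0.0265],
 [0.0265, 0.0863]].

Step 4 — quadratic form (x̄ - mu_0)^T · S^{-1} · (x̄ - mu_0):
  S^{-1} · (x̄ - mu_0) = (-0.2257, -0.3584),
  (x̄ - mu_0)^T · [...] = (-0.5)·(-0.2257) + (-4)·(-0.3584) = 1.5465.

Step 5 — scale by n: T² = 4 · 1.5465 = 6.1858.

T² ≈ 6.1858


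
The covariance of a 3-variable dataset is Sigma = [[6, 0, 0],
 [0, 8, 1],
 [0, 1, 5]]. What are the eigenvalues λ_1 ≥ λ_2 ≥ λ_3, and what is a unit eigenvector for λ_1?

Step 1 — characteristic polynomial p(λ) = det(λI - Sigma) = λ³ - tr·λ² + c_1·λ - det, where tr = trace, c_1 = sum of the principal 2×2 minors, det = det(Sigma):
  tr = 6 + 8 + 5 = 19,
  c_1 = (6·8 - (0)²) + (6·5 - (0)²) + (8·5 - (1)²) = 48 + 30 + 39 = 117,
  det = 6·(8·5 - (1)²) - (0)·((0)·5 - (1)·(0)) + (0)·((0)·(1) - 8·(0)) = 6·(39) - (0)·(0) + (0)·(0) = 234.
  So p(λ) = λ³ - 19λ² + 117λ - 234.
Step 2 — look for an integer root (rational root theorem: any rational root is an integer divisor of 234). Testing λ = 6:
  p(6) = 216 - 684 + 702 - 234 = 0  ✓
  Dividing out (λ - 6): p(λ) = (λ - 6)(λ² - 13λ + 39).
Step 3 — remaining eigenvalues from the quadratic λ² - 13λ + 39 = 0:
  Δ = 13² - 4·39 = 169 - 156 = 13,  λ = (13 ± √13)/2 = (13 ± 3.6056)/2 ≈ 8.3028 or 4.6972.
  Sorted: λ_1 = 8.3028,  λ_2 = 6,  λ_3 = 4.6972  (check: sum = 19 = tr ✓).

Step 4 — unit eigenvector for λ_1 ≈ 8.3028: v spans the null space of (Sigma - λ_1 I), whose rows are
  r_1 = (-2.3028, 0, 0),  r_2 = (0, -0.3028, 1),  r_3 = (0, 1, -3.3028).
  v is orthogonal to every row, so take v ∝ r_1 × r_2 = ((0)·(1) - (0)·(-0.3028), (0)·(0) - (-2.3028)·(1), (-2.3028)·(-0.3028) - (0)·(0)) ≈ (0, 2.3028, 0.6972).
  Let u = (0, 2.3028, 0.6972).
  ||u|| = √((0)² + (2.3028)² + (0.6972)²) = √(5.7889) ≈ 2.406,  v_1 = u/||u|| ≈ (0, 0.9571, 0.2898) (||v_1|| = 1).

λ_1 = 8.3028,  λ_2 = 6,  λ_3 = 4.6972;  v_1 ≈ (0, 0.9571, 0.2898)


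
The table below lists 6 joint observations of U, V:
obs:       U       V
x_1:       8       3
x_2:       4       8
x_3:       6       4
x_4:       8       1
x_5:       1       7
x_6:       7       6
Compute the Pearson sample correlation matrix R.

Step 1 — column means:
  mean(U) = (8 + 4 + 6 + 8 + 1 + 7) / 6 = 34/6 = 5.6667
  mean(V) = (3 + 8 + 4 + 1 + 7 + 6) / 6 = 29/6 = 4.8333

Step 2 — sample variances and covariances s[i,j] = (1/(n-1)) · Σ_k (x_{k,i} - mean_i) · (x_{k,j} - mean_j), with n-1 = 5:
  s[U,U] = ((2.3333)·(2.3333) + (-1.6667)·(-1.6667) + (0.3333)·(0.3333) + (2.3333)·(2.3333) + (-4.6667)·(-4.6667) + (1.3333)·(1.3333)) / 5 = 37.3333/5 = 7.4667
  s[U,V] = ((2.3333)·(-1.8333) + (-1.6667)·(3.1667) + (0.3333)·(-0.8333) + (2.3333)·(-3.8333) + (-4.6667)·(2.1667) + (1.3333)·(1.1667)) / 5 = -27.3333/5 = -5.4667
  s[V,V] = ((-1.8333)·(-1.8333) + (3.1667)·(3.1667) + (-0.8333)·(-0.8333) + (-3.8333)·(-3.8333) + (2.1667)·(2.1667) + (1.1667)·(1.1667)) / 5 = 34.8333/5 = 6.9667
  Sample standard deviations s_i = √(s[i,i]):
  s(U) = √(7.4667) = 2.7325
  s(V) = √(6.9667) = 2.6394

Step 3 — r_{ij} = s_{ij} / (s_i · s_j):
  r[U,U] = 1 (diagonal).
  r[U,V] = -5.4667 / (2.7325 · 2.6394) = -5.4667 / 7.2123 = -0.758
  r[V,V] = 1 (diagonal).

R is symmetric with unit diagonal. Assembling:

R = [[1, -0.758],
 [-0.758, 1]]


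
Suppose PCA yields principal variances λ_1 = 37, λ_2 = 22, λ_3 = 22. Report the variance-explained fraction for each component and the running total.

Step 1 — total variance = trace(Sigma) = Σ λ_i = 37 + 22 + 22 = 81.

Step 2 — fraction explained by component i = λ_i / Σ λ:
  PC1: 37/81 = 0.4568
  PC2: 22/81 = 0.2716
  PC3: 22/81 = 0.2716

Step 3 — cumulative fraction after k components = (λ_1 + ... + λ_k) / Σ λ:
  k = 1: 37/81 = 0.4568
  k = 2: (37 + 22)/81 = 59/81 = 0.7284
  k = 3: (37 + 22 + 22)/81 = 81/81 = 1

Summary (fraction, with percent):

explained: PC1 0.4568 (45.68%), PC2 0.2716 (27.16%), PC3 0.2716 (27.16%);  cumulative: 0.4568, 0.7284, 1


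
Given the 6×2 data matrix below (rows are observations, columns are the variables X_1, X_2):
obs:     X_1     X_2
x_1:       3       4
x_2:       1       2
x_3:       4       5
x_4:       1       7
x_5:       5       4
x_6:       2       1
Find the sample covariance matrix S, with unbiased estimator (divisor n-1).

Step 1 — column means:
  mean(X_1) = (3 + 1 + 4 + 1 + 5 + 2) / 6 = 16/6 = 2.6667
  mean(X_2) = (4 + 2 + 5 + 7 + 4 + 1) / 6 = 23/6 = 3.8333

Step 2 — sample covariance S[i,j] = (1/(n-1)) · Σ_k (x_{k,i} - mean_i) · (x_{k,j} - mean_j), with n-1 = 5.
  S[X_1,X_1] = ((0.3333)·(0.3333) + (-1.6667)·(-1.6667) + (1.3333)·(1.3333) + (-1.6667)·(-1.6667) + (2.3333)·(2.3333) + (-0.6667)·(-0.6667)) / 5 = 13.3333/5 = 2.6667
  S[X_1,X_2] = ((0.3333)·(0.1667) + (-1.6667)·(-1.8333) + (1.3333)·(1.1667) + (-1.6667)·(3.1667) + (2.3333)·(0.1667) + (-0.6667)·(-2.8333)) / 5 = 1.6667/5 = 0.3333
  S[X_2,X_2] = ((0.1667)·(0.1667) + (-1.8333)·(-1.8333) + (1.1667)·(1.1667) + (3.1667)·(3.1667) + (0.1667)·(0.1667) + (-2.8333)·(-2.8333)) / 5 = 22.8333/5 = 4.5667

S is symmetric (S[j,i] = S[i,j]). Assembling:

S = [[2.6667, 0.3333],
 [0.3333, 4.5667]]


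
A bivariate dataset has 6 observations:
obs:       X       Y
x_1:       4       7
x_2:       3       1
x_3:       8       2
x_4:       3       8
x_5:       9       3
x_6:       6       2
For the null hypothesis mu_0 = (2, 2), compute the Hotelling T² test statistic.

Step 1 — sample mean vector:
  mean(X) = (4 + 3 + 8 + 3 + 9 + 6) / 6 = 33/6 = 5.5
  mean(Y) = (7 + 1 + 2 + 8 + 3 + 2) / 6 = 23/6 = 3.8333
  x̄ = (5.5, 3.8333),  deviation x̄ - mu_0 = (5.5, 3.8333) - (2, 2) = (3.5, 1.8333).

Step 2 — sample covariance matrix, S[i,j] = (1/(n-1)) · Σ_k (x_{k,i} - mean_i) · (x_{k,j} - mean_j), divisor n-1 = 5:
  S[X,X] = ((-1.5)·(-1.5) + (-2.5)·(-2.5) + (2.5)·(2.5) + (-2.5)·(-2.5) + (3.5)·(3.5) + (0.5)·(0.5)) / 5 = 33.5/5 = 6.7
  S[X,Y] = ((-1.5)·(3.1667) + (-2.5)·(-2.8333) + (2.5)·(-1.8333) + (-2.5)·(4.1667) + (3.5)·(-0.8333) + (0.5)·(-1.8333)) / 5 = -16.5/5 = -3.3
  S[Y,Y] = ((3.1667)·(3.1667) + (-2.8333)·(-2.8333) + (-1.8333)·(-1.8333) + (4.1667)·(4.1667) + (-0.8333)·(-0.8333) + (-1.8333)·(-1.8333)) / 5 = 42.8333/5 = 8.5667
  S = [[6.7, -3.3],
 [-3.3, 8.5667]].

Step 3 — invert S. det(S) = 6.7·8.5667 - (-3.3)² = 46.5067.
  S^{-1} = (1/det) · [[d, -b], [-b, a]] = [[0.1842, 0.071],
 [0.071, 0.1441]].

Step 4 — quadratic form (x̄ - mu_0)^T · S^{-1} · (x̄ - mu_0):
  S^{-1} · (x̄ - mu_0) = (0.7748, 0.5125),
  (x̄ - mu_0)^T · [...] = (3.5)·(0.7748) + (1.8333)·(0.5125) = 3.6513.

Step 5 — scale by n: T² = 6 · 3.6513 = 21.908.

T² ≈ 21.908


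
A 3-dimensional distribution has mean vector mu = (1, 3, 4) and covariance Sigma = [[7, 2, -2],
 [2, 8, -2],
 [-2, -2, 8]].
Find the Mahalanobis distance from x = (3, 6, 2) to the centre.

Step 1 — centre the observation: (x - mu) = (2, 3, -2).

Step 2 — invert Sigma (cofactor / det for 3×3, or solve directly):
  Sigma^{-1} = [[0.1613, -0.0323, 0.0323],
 [-0.0323, 0.1398, 0.0269],
 [0.0323, 0.0269, 0.1398]].

Step 3 — form the quadratic (x - mu)^T · Sigma^{-1} · (x - mu):
  Sigma^{-1} · (x - mu) = (0.1613, 0.3011, -0.1344).
  (x - mu)^T · [Sigma^{-1} · (x - mu)] = (2)·(0.1613) + (3)·(0.3011) + (-2)·(-0.1344) = 1.4946.

Step 4 — take square root: d = √(1.4946) ≈ 1.2225.

d(x, mu) = √(1.4946) ≈ 1.2225


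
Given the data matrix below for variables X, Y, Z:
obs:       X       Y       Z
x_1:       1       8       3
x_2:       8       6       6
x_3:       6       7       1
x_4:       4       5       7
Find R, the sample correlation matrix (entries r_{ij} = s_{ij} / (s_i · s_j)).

Step 1 — column means:
  mean(X) = (1 + 8 + 6 + 4) / 4 = 19/4 = 4.75
  mean(Y) = (8 + 6 + 7 + 5) / 4 = 26/4 = 6.5
  mean(Z) = (3 + 6 + 1 + 7) / 4 = 17/4 = 4.25

Step 2 — sample variances and covariances s[i,j] = (1/(n-1)) · Σ_k (x_{k,i} - mean_i) · (x_{k,j} - mean_j), with n-1 = 3:
  s[X,X] = ((-3.75)·(-3.75) + (3.25)·(3.25) + (1.25)·(1.25) + (-0.75)·(-0.75)) / 3 = 26.75/3 = 8.9167
  s[X,Y] = ((-3.75)·(1.5) + (3.25)·(-0.5) + (1.25)·(0.5) + (-0.75)·(-1.5)) / 3 = -5.5/3 = -1.8333
  s[X,Z] = ((-3.75)·(-1.25) + (3.25)·(1.75) + (1.25)·(-3.25) + (-0.75)·(2.75)) / 3 = 4.25/3 = 1.4167
  s[Y,Y] = ((1.5)·(1.5) + (-0.5)·(-0.5) + (0.5)·(0.5) + (-1.5)·(-1.5)) / 3 = 5/3 = 1.6667
  s[Y,Z] = ((1.5)·(-1.25) + (-0.5)·(1.75) + (0.5)·(-3.25) + (-1.5)·(2.75)) / 3 = -8.5/3 = -2.8333
  s[Z,Z] = ((-1.25)·(-1.25) + (1.75)·(1.75) + (-3.25)·(-3.25) + (2.75)·(2.75)) / 3 = 22.75/3 = 7.5833
  Sample standard deviations s_i = √(s[i,i]):
  s(X) = √(8.9167) = 2.9861
  s(Y) = √(1.6667) = 1.291
  s(Z) = √(7.5833) = 2.7538

Step 3 — r_{ij} = s_{ij} / (s_i · s_j):
  r[X,X] = 1 (diagonal).
  r[X,Y] = -1.8333 / (2.9861 · 1.291) = -1.8333 / 3.855 = -0.4756
  r[X,Z] = 1.4167 / (2.9861 · 2.7538) = 1.4167 / 8.223 = 0.1723
  r[Y,Y] = 1 (diagonal).
  r[Y,Z] = -2.8333 / (1.291 · 2.7538) = -2.8333 / 3.5551 = -0.797
  r[Z,Z] = 1 (diagonal).

R is symmetric with unit diagonal. Assembling:

R = [[1, -0.4756, 0.1723],
 [-0.4756, 1, -0.797],
 [0.1723, -0.797, 1]]


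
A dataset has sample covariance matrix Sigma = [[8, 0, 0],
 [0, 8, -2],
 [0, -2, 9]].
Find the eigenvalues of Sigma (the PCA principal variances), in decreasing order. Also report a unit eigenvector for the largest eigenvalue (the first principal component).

Step 1 — characteristic polynomial p(λ) = det(λI - Sigma) = λ³ - tr·λ² + c_1·λ - det, where tr = trace, c_1 = sum of the principal 2×2 minors, det = det(Sigma):
  tr = 8 + 8 + 9 = 25,
  c_1 = (8·8 - (0)²) + (8·9 - (0)²) + (8·9 - (-2)²) = 64 + 72 + 68 = 204,
  det = 8·(8·9 - (-2)²) - (0)·((0)·9 - (-2)·(0)) + (0)·((0)·(-2) - 8·(0)) = 8·(68) - (0)·(0) + (0)·(0) = 544.
  So p(λ) = λ³ - 25λ² + 204λ - 544.
Step 2 — look for an integer root (rational root theorem: any rational root is an integer divisor of 544). Testing λ = 8:
  p(8) = 512 - 1600 + 1632 - 544 = 0  ✓
  Dividing out (λ - 8): p(λ) = (λ - 8)(λ² - 17λ + 68).
Step 3 — remaining eigenvalues from the quadratic λ² - 17λ + 68 = 0:
  Δ = 17² - 4·68 = 289 - 272 = 17,  λ = (17 ± √17)/2 = (17 ± 4.1231)/2 ≈ 10.5616 or 6.4384.
  Sorted: λ_1 = 10.5616,  λ_2 = 8,  λ_3 = 6.4384  (check: sum = 25 = tr ✓).

Step 4 — unit eigenvector for λ_1 ≈ 10.5616: v spans the null space of (Sigma - λ_1 I), whose rows are
  r_1 = (-2.5616, 0, 0),  r_2 = (0, -2.5616, -2),  r_3 = (0, -2, -1.5616).
  v is orthogonal to every row, so take v ∝ r_1 × r_2 = ((0)·(-2) - (0)·(-2.5616), (0)·(0) - (-2.5616)·(-2), (-2.5616)·(-2.5616) - (0)·(0)) ≈ (0, -5.1231, 6.5616).
  Rescale (multiply by -1 so the first nonzero entry is positive): u = (0, 5.1231, -6.5616).
  ||u|| = √((0)² + (5.1231)² + (-6.5616)²) = √(69.3002) ≈ 8.3247,  v_1 = u/||u|| ≈ (0, 0.6154, -0.7882) (||v_1|| = 1).

λ_1 = 10.5616,  λ_2 = 8,  λ_3 = 6.4384;  v_1 ≈ (0, 0.6154, -0.7882)
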